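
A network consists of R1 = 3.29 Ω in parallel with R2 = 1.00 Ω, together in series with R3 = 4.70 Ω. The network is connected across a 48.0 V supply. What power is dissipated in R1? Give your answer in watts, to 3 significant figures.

Combine R1 and R2 into their parallel equivalent first, reducing the network to two series resistors.
R_p = (3.29×1.00)/(3.29+1.00) = 0.7669 Ω
R_total = R_p + 4.70 = 0.7669 + 4.70 = 5.467 Ω
I = V / R_total = 48.0 / 5.467 = 8.780 A
Voltage across the parallel pair: V_p = I × R_p = 8.780 × 0.7669 = 6.733 V
Use P = V²/R for R1 with V = V_p.
P_R1 = (6.733)² / 3.29 = 13.78 W

13.8 W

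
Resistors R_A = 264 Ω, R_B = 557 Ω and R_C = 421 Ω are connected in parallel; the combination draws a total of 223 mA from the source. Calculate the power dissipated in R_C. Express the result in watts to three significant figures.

The branches share the same voltage, but only the total current is given — find V from the equivalent resistance first.
1/R_eq = 1/264 + 1/557 + 1/421 ⇒ R_eq = 125.7 Ω
V = I_total × R_eq = 0.2230 × 125.7 = 28.02 V
P_R_C = V² / R_C = (28.02)² / 421 = 1.865 W

1.86 W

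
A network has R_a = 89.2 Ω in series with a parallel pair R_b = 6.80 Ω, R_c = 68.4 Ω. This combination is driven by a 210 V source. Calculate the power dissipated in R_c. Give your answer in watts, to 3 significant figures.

2.71 W

Replace R_b and R_c with their parallel equivalent so the circuit becomes R_a in series with R_p.
R_p = (6.80×68.4)/(6.80+68.4) = 6.185 Ω
R_total = 89.2 + 6.185 = 95.39 Ω
I = V / R_total = 210 / 95.39 = 2.202 A
Voltage across the parallel pair: V_p = I × R_p = 2.202 × 6.185 = 13.62 V
R_c sees V_p directly, so P = V_p² / R_c.
P_R_c = (13.62)² / 68.4 = 2.711 W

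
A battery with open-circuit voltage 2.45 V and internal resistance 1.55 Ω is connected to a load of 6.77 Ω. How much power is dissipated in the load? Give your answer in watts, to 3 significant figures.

With r and R in series, I = ε/(r+R); the load dissipates I²R.
I = ε / (r + R) = 2.45 / (1.55 + 6.77) = 0.2945 A
P_load = I² R = (0.2945)² × 6.77 = 0.5870 W

0.587 W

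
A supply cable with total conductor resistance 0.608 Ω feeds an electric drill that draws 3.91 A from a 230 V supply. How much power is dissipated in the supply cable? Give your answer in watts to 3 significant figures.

9.30 W

Line loss is just I²R for the cable — we know both I and R_line directly.
The supply cable carries the full 3.91 A.
P_line = I² R_line = (3.910)² × 0.608 = 9.295 W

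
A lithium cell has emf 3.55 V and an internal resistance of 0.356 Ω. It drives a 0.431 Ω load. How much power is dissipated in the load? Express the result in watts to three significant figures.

8.77 W

The internal resistance and the load are in series, so the same I flows through both; get I from ε/(r+R), then I²R for the load.
I = ε / (r + R) = 3.55 / (0.356 + 0.431) = 4.511 A
P_load = I² R = (4.511)² × 0.431 = 8.770 W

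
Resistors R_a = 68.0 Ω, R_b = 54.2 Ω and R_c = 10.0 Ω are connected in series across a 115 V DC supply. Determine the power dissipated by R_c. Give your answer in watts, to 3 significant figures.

7.57 W

The current is common to all series resistors; compute it, then apply P = I²R for the target.
R_total = 68.0 + 54.2 + 10.0 = 132.2 Ω
I = V / R_total = 115 / 132.2 = 0.8699 A
P_R_c = I² × R_c = (0.8699)² × 10.0 = 7.567 W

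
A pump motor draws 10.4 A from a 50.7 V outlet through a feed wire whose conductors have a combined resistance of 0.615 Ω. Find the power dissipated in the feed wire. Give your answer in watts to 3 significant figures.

The feed wire is a series resistance carrying the load current; its dissipation is I²R_line.
The feed wire carries the full 10.4 A.
P_line = I² R_line = (10.40)² × 0.615 = 66.52 W

66.5 W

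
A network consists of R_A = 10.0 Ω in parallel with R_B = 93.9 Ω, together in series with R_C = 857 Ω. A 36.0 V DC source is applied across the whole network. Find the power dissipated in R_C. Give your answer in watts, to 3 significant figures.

Collapse the R_A‖R_B pair into one equivalent R_p; then R_p and R_C form a series string.
R_p = (10.0×93.9)/(10.0+93.9) = 9.038 Ω
R_total = R_p + 857 = 9.038 + 857 = 866.0 Ω
I = V / R_total = 36.0 / 866.0 = 0.04157 A
R_C carries the full series current, so P = I²R.
P_R_C = (0.04157)² × 857 = 1.481 W

1.48 W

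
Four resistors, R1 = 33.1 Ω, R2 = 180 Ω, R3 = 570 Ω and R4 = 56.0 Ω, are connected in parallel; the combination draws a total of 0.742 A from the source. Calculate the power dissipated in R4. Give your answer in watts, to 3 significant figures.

3.21 W

We need the common branch voltage; get it from I_total × R_eq, then P = V²/R for the branch.
1/R_eq = 1/33.1 + 1/180 + 1/570 + 1/56.0 ⇒ R_eq = 18.06 Ω
V = I_total × R_eq = 0.7420 × 18.06 = 13.40 V
P_R4 = V² / R4 = (13.40)² / 56.0 = 3.206 W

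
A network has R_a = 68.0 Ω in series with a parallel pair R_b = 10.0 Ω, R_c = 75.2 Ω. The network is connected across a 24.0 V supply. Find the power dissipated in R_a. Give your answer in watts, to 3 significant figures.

6.64 W

Replace R_b and R_c with their parallel equivalent so the circuit becomes R_a in series with R_p.
R_p = (10.0×75.2)/(10.0+75.2) = 8.826 Ω
R_total = 68.0 + 8.826 = 76.83 Ω
I = V / R_total = 24.0 / 76.83 = 0.3124 A
The full supply current passes through R_a: P = I²R.
P_R_a = (0.3124)² × 68.0 = 6.636 W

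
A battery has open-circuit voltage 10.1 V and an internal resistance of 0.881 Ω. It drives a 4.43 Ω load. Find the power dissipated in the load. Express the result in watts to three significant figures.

16.0 W

Load and internal resistance form a series loop — compute the loop current, then the load power via I²R.
I = ε / (r + R) = 10.1 / (0.881 + 4.43) = 1.902 A
P_load = I² R = (1.902)² × 4.43 = 16.02 W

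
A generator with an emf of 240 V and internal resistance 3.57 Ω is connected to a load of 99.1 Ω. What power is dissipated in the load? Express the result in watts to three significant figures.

542 W

With r and R in series, I = ε/(r+R); the load dissipates I²R.
I = ε / (r + R) = 240 / (3.57 + 99.1) = 2.338 A
P_load = I² R = (2.338)² × 99.1 = 541.5 W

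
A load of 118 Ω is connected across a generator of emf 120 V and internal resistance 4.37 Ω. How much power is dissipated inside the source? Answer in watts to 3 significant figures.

4.20 W

The source's internal resistance is just another series element carrying I; its dissipation is I²r.
I = ε / (r + R) = 120 / (4.37 + 118) = 0.9806 A
P_int = I² r = (0.9806)² × 4.37 = 4.202 W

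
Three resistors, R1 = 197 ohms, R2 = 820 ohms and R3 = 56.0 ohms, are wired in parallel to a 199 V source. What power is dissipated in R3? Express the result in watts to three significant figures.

Every branch has 199 V across it, so for R3 the power is simply V²/R.
P_R3 = V² / R3 = (199)² / 56.0 Ω = 707.2 W

707 W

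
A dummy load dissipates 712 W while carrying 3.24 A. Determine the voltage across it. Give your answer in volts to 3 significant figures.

220 V

Inverting the appropriate power form: V = P / I.
V = 712 / 3.240 = 219.8 V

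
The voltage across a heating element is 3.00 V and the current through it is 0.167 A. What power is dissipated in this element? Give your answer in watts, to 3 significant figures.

Since both terminal voltage and current are stated, P = V I gives the power in one step.
P = 3.00 V × 0.1670 A = 0.5010 W

0.501 W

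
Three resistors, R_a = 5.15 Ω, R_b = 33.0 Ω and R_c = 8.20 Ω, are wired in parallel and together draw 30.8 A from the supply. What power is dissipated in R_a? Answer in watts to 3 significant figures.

Only the total current is stated, so first find the parallel equivalent to get the voltage across the combination.
1/R_eq = 1/5.15 + 1/33.0 + 1/8.20 ⇒ R_eq = 2.887 Ω
V = I_total × R_eq = 30.80 × 2.887 = 88.91 V
P_R_a = V² / R_a = (88.91)² / 5.15 = 1535 W

1530 W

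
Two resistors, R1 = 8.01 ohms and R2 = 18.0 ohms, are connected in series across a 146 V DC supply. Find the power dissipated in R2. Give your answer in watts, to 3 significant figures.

567 W

Every series element carries the same I. Get I from the total resistance, then P = I² × R2.
R_total = 8.01 + 18.0 = 26.01 Ω
I = V / R_total = 146 / 26.01 = 5.613 A
P_R2 = I² × R2 = (5.613)² × 18.0 = 567.1 W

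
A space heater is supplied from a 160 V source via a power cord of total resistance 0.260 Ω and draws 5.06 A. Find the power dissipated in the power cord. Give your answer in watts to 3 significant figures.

Only the current and the line resistance are needed for the I²R loss.
The power cord carries the full 5.06 A.
P_line = I² R_line = (5.060)² × 0.260 = 6.657 W

6.66 W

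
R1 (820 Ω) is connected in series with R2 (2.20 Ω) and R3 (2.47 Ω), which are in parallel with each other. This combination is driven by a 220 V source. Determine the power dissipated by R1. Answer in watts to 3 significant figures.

58.9 W

Collapse R2‖R3 to a single equivalent, reducing the network to two series elements.
R_p = (2.20×2.47)/(2.20+2.47) = 1.164 Ω
R_total = 820 + 1.164 = 821.2 Ω
I = V / R_total = 220 / 821.2 = 0.2679 A
R1 carries the full series current, so P = I²R.
P_R1 = (0.2679)² × 820 = 58.86 W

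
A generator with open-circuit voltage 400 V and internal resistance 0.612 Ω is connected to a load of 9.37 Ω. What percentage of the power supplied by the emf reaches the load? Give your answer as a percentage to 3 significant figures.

The source delivers εI, of which I²R reaches the load and I²r is lost; since I is common, η = R/(R+r).
η = R / (R + r) = 9.37 / (9.37 + 0.612) = 0.9387

93.9 %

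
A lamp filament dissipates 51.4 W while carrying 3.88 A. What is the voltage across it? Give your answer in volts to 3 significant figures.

13.2 V

From P = V I = I²R = V²/R, with the two given quantities we get V = P / I.
V = 51.4 / 3.880 = 13.25 V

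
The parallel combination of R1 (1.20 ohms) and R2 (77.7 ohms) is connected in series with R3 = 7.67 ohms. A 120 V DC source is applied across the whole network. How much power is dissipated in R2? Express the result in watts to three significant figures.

3.30 W

Reduce the parallel combination to a single R_p; the circuit then becomes R_p in series with the remaining resistor.
R_p = (1.20×77.7)/(1.20+77.7) = 1.182 Ω
R_total = R_p + 7.67 = 1.182 + 7.67 = 8.852 Ω
I = V / R_total = 120 / 8.852 = 13.56 A
Voltage across the parallel pair: V_p = I × R_p = 13.56 × 1.182 = 16.02 V
R2 sits across V_p; its power is V_p²/R.
P_R2 = (16.02)² / 77.7 = 3.303 W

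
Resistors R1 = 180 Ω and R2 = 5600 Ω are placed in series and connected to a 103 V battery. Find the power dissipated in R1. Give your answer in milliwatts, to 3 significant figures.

57.2 mW

Since the resistors are in series they all carry the loop current I = V/R_total; the power in any one is I²R.
R_total = 180 + 5600 = 5780 Ω
I = V / R_total = 103 / 5780 = 0.01782 A
P_R1 = I² × R1 = (0.01782)² × 180 = 0.05716 W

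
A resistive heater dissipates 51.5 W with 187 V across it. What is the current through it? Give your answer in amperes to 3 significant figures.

Rearranging the power relation for the two known quantities gives I = P / V.
I = 51.5 / 187 = 0.2754 A

0.275 A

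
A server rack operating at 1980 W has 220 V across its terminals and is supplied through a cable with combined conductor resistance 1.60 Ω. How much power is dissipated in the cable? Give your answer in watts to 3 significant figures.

The cable and load are in series, so the same current flows in both; the loss is I²R_line.
I = P / V = 1980 / 220 = 9.000 A through the cable.
P_line = I² R_line = (9.000)² × 1.60 = 129.6 W

130 W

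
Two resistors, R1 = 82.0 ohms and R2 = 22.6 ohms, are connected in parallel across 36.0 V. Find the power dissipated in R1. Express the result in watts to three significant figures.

The supply voltage appears across each parallel branch — just use P = V²/R1.
P_R1 = V² / R1 = (36.0)² / 82.0 Ω = 15.80 W

15.8 W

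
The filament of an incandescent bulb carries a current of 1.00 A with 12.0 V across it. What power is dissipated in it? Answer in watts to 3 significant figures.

12.0 W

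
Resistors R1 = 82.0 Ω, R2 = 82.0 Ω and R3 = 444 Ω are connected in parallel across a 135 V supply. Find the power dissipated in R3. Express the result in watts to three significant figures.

41.0 W

The supply voltage appears across each parallel branch — just use P = V²/R3.
P_R3 = V² / R3 = (135)² / 444 Ω = 41.05 W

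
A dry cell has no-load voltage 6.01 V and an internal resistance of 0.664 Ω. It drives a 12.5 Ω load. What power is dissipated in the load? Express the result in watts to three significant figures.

2.61 W

With r and R in series, I = ε/(r+R); the load dissipates I²R.
I = ε / (r + R) = 6.01 / (0.664 + 12.5) = 0.4565 A
P_load = I² R = (0.4565)² × 12.5 = 2.605 W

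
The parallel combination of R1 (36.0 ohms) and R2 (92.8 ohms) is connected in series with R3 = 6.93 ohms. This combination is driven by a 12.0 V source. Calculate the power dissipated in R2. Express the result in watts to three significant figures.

0.966 W

Reduce the parallel combination to a single R_p; the circuit then becomes R_p in series with the remaining resistor.
R_p = (36.0×92.8)/(36.0+92.8) = 25.94 Ω
R_total = R_p + 6.93 = 25.94 + 6.93 = 32.87 Ω
I = V / R_total = 12.0 / 32.87 = 0.3651 A
Voltage across the parallel pair: V_p = I × R_p = 0.3651 × 25.94 = 9.470 V
R2 sits across V_p; its power is V_p²/R.
P_R2 = (9.470)² / 92.8 = 0.9664 W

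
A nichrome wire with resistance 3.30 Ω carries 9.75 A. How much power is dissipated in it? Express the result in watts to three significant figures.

314 W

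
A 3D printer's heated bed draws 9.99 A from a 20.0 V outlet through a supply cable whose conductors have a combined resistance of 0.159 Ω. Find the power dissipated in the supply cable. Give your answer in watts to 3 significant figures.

Only the current and the line resistance are needed for the I²R loss.
The supply cable carries the full 9.99 A.
P_line = I² R_line = (9.990)² × 0.159 = 15.87 W

15.9 W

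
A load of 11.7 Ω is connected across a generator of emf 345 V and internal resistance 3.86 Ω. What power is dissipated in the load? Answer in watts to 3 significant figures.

5750 W

Find the circuit current first, then P = I²R for the load (series elements share I).
I = ε / (r + R) = 345 / (3.86 + 11.7) = 22.17 A
P_load = I² R = (22.17)² × 11.7 = 5752 W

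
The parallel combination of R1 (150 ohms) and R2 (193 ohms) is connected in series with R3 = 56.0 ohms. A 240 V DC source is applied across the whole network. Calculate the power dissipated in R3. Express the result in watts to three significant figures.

164 W

First find R_p for the parallel pair, then treat R_p + R3 as a series loop.
R_p = (150×193)/(150+193) = 84.40 Ω
R_total = R_p + 56.0 = 84.40 + 56.0 = 140.4 Ω
I = V / R_total = 240 / 140.4 = 1.709 A
R3 is the series element, so its power is I²R.
P_R3 = (1.709)² × 56.0 = 163.6 W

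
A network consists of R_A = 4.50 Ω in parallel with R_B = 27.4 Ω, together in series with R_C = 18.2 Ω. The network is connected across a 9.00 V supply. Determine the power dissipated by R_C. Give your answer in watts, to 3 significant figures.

Reduce the parallel combination to a single R_p; the circuit then becomes R_p in series with the remaining resistor.
R_p = (4.50×27.4)/(4.50+27.4) = 3.865 Ω
R_total = R_p + 18.2 = 3.865 + 18.2 = 22.07 Ω
I = V / R_total = 9.00 / 22.07 = 0.4079 A
R_C is the series element, so its power is I²R.
P_R_C = (0.4079)² × 18.2 = 3.028 W

3.03 W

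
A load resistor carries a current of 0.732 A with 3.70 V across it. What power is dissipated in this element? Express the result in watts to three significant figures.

2.71 W

Both the voltage across and the current through the element are known, so P = V I applies directly.
P = 3.70 V × 0.7320 A = 2.708 W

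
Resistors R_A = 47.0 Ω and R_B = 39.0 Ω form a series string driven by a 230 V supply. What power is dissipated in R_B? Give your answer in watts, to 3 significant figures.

The current is common to all series resistors; compute it, then apply P = I²R for the target.
R_total = 47.0 + 39.0 = 86.00 Ω
I = V / R_total = 230 / 86.00 = 2.674 A
P_R_B = I² × R_B = (2.674)² × 39.0 = 278.9 W

279 W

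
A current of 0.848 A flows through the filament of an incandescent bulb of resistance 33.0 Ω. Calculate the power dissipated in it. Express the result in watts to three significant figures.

Current and resistance are given, so P = I²R is the direct form.
P = (0.8480 A)² × 33.0 Ω = 23.73 W

23.7 W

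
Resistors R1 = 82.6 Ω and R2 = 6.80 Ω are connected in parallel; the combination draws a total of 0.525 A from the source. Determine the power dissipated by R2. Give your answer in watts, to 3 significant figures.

1.60 W

We need the common branch voltage; get it from I_total × R_eq, then P = V²/R for the branch.
1/R_eq = 1/82.6 + 1/6.80 ⇒ R_eq = 6.283 Ω
V = I_total × R_eq = 0.5250 × 6.283 = 3.298 V
P_R2 = V² / R2 = (3.298)² / 6.80 = 1.600 W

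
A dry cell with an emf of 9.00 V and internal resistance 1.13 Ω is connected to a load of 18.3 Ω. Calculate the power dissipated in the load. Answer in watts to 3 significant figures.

3.93 W

The internal resistance and the load are in series, so the same I flows through both; get I from ε/(r+R), then I²R for the load.
I = ε / (r + R) = 9.00 / (1.13 + 18.3) = 0.4632 A
P_load = I² R = (0.4632)² × 18.3 = 3.926 W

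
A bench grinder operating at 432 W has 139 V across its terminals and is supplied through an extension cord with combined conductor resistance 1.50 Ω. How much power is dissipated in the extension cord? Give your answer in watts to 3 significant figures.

14.5 W

Only the current and the line resistance are needed for the I²R loss.
I = P / V = 432 / 139 = 3.108 A through the extension cord.
P_line = I² R_line = (3.108)² × 1.50 = 14.49 W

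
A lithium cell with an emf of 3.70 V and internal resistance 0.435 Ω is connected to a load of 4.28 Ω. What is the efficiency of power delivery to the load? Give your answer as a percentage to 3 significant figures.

Both r and R carry the same current, so the power split is just the resistance split: η = R/(R+r).
η = R / (R + r) = 4.28 / (4.28 + 0.435) = 0.9077

90.8 %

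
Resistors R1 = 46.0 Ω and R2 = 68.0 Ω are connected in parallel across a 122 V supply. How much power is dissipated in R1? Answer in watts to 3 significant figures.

324 W

The supply voltage appears across each parallel branch — just use P = V²/R1.
P_R1 = V² / R1 = (122)² / 46.0 Ω = 323.6 W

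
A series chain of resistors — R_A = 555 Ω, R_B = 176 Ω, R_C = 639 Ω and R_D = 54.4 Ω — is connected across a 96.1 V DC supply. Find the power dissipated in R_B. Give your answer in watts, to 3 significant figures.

0.801 W

Series elements share the same current, so find I first, then use P = I²R.
R_total = 555 + 176 + 639 + 54.4 = 1424 Ω
I = V / R_total = 96.1 / 1424 = 0.06747 A
P_R_B = I² × R_B = (0.06747)² × 176 = 0.8011 W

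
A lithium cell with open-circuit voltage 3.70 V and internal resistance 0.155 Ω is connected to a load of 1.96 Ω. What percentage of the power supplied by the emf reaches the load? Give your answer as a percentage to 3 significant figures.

The source delivers εI, of which I²R reaches the load and I²r is lost; since I is common, η = R/(R+r).
η = R / (R + r) = 1.96 / (1.96 + 0.155) = 0.9267

92.7 %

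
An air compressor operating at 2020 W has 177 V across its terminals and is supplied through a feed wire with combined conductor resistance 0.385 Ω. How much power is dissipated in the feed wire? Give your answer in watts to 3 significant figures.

50.1 W

Line loss is just I²R for the cable — we know both I and R_line directly.
I = P / V = 2020 / 177 = 11.41 A through the feed wire.
P_line = I² R_line = (11.41)² × 0.385 = 50.14 W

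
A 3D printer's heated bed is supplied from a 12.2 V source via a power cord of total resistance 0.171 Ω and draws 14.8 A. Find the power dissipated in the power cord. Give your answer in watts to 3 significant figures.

37.5 W

Only the current and the line resistance are needed for the I²R loss.
The power cord carries the full 14.8 A.
P_line = I² R_line = (14.80)² × 0.171 = 37.46 W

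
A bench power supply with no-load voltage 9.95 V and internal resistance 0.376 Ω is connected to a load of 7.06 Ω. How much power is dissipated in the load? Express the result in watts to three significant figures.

12.6 W

The internal resistance and the load are in series, so the same I flows through both; get I from ε/(r+R), then I²R for the load.
I = ε / (r + R) = 9.95 / (0.376 + 7.06) = 1.338 A
P_load = I² R = (1.338)² × 7.06 = 12.64 W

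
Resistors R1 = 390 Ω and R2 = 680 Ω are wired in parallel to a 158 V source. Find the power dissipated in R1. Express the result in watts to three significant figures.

64.0 W

Every branch has 158 V across it, so for R1 the power is simply V²/R.
P_R1 = V² / R1 = (158)² / 390 Ω = 64.01 W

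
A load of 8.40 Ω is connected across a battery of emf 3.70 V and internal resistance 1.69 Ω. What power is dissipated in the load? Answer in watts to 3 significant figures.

With r and R in series, I = ε/(r+R); the load dissipates I²R.
I = ε / (r + R) = 3.70 / (1.69 + 8.40) = 0.3667 A
P_load = I² R = (0.3667)² × 8.40 = 1.130 W

1.13 W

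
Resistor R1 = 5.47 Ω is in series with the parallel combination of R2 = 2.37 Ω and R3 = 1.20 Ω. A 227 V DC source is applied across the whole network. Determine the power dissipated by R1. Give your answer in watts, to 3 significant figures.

7180 W

First combine the parallel branches into one equivalent R_p, then R1 + R_p is a series pair.
R_p = (2.37×1.20)/(2.37+1.20) = 0.7966 Ω
R_total = 5.47 + 0.7966 = 6.267 Ω
I = V / R_total = 227 / 6.267 = 36.22 A
R1 is in the main series path, so its power is I²R1.
P_R1 = (36.22)² × 5.47 = 7177 W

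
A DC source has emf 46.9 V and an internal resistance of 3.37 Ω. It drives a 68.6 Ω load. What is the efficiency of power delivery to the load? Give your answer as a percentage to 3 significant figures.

η = P_load/(P_load+P_int) = I²R/(I²R+I²r) = R/(R+r) — the I² cancels for series elements.
η = R / (R + r) = 68.6 / (68.6 + 3.37) = 0.9532

95.3 %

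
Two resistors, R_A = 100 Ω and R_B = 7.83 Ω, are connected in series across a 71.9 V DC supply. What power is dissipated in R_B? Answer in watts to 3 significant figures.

Series elements share the same current, so find I first, then use P = I²R.
R_total = 100 + 7.83 = 107.8 Ω
I = V / R_total = 71.9 / 107.8 = 0.6668 A
P_R_B = I² × R_B = (0.6668)² × 7.83 = 3.481 W

3.48 W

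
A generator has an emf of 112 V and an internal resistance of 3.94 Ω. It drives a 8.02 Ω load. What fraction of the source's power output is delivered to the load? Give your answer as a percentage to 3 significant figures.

The source delivers εI, of which I²R reaches the load and I²r is lost; since I is common, η = R/(R+r).
η = R / (R + r) = 8.02 / (8.02 + 3.94) = 0.6706

67.1 %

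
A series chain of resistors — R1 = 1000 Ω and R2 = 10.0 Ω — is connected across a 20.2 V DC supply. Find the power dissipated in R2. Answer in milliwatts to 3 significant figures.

In a series string the same current flows through every resistor — find that current, then P = I²R for the one we want.
R_total = 1000 + 10.0 = 1010 Ω
I = V / R_total = 20.2 / 1010 = 0.02000 A
P_R2 = I² × R2 = (0.02000)² × 10.0 = 0.004000 W

4.00 mW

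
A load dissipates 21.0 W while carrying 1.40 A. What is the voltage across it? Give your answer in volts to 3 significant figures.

Inverting the appropriate power form: V = P / I.
V = 21.0 / 1.400 = 15.00 V

15.0 V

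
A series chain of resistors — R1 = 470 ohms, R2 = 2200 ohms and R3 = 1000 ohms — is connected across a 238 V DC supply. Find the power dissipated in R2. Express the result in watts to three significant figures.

9.25 W

In a series string the same current flows through every resistor — find that current, then P = I²R for the one we want.
R_total = 470 + 2200 + 1000 = 3670 Ω
I = V / R_total = 238 / 3670 = 0.06485 A
P_R2 = I² × R2 = (0.06485)² × 2200 = 9.252 W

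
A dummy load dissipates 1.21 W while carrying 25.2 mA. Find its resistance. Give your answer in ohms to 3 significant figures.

1910 Ω

Inverting the appropriate power form: R = P / I².
R = 1.21 / (0.02520)² = 1905 Ω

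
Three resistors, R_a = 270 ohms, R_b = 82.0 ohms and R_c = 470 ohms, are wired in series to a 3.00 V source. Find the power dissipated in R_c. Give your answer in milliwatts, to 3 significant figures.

The current is common to all series resistors; compute it, then apply P = I²R for the target.
R_total = 270 + 82.0 + 470 = 822.0 Ω
I = V / R_total = 3.00 / 822.0 = 0.003650 A
P_R_c = I² × R_c = (0.003650)² × 470 = 0.006260 W

6.26 mW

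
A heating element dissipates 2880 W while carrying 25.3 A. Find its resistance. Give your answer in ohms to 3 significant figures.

4.50 Ω

From P = V I = I²R = V²/R, with the two given quantities we get R = P / I².
R = 2880 / (25.30)² = 4.499 Ω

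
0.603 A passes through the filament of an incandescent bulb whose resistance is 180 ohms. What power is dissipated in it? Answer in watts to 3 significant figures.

65.4 W

Current and resistance are given, so P = I²R is the direct form.
P = (0.6030 A)² × 180 Ω = 65.45 W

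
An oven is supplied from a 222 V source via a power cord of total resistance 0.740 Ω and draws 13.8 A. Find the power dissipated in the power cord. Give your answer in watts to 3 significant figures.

141 W

The power cord is a series resistance carrying the load current; its dissipation is I²R_line.
The power cord carries the full 13.8 A.
P_line = I² R_line = (13.80)² × 0.740 = 140.9 W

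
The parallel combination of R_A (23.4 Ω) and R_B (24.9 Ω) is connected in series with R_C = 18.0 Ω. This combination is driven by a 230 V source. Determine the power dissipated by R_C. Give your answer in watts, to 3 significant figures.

1050 W

Reduce the parallel combination to a single R_p; the circuit then becomes R_p in series with the remaining resistor.
R_p = (23.4×24.9)/(23.4+24.9) = 12.06 Ω
R_total = R_p + 18.0 = 12.06 + 18.0 = 30.06 Ω
I = V / R_total = 230 / 30.06 = 7.651 A
All the supply current flows through R_C; use P = I²R_C.
P_R_C = (7.651)² × 18.0 = 1054 W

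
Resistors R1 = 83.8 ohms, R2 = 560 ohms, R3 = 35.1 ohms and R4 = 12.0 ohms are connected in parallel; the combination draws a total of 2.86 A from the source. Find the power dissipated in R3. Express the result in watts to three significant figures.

14.8 W

The branches share the same voltage, but only the total current is given — find V from the equivalent resistance first.
1/R_eq = 1/83.8 + 1/560 + 1/35.1 + 1/12.0 ⇒ R_eq = 7.965 Ω
V = I_total × R_eq = 2.860 × 7.965 = 22.78 V
P_R3 = V² / R3 = (22.78)² / 35.1 = 14.79 W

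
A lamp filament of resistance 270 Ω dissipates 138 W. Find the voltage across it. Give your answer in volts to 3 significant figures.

Rearranging the power relation for the two known quantities gives V = √(P R).
V = √(138 × 270) = 193.0 V

193 V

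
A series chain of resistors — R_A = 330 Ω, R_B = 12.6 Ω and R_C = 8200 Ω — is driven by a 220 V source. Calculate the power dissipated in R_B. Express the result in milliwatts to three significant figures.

8.36 mW

In a series string the same current flows through every resistor — find that current, then P = I²R for the one we want.
R_total = 330 + 12.6 + 8200 = 8543 Ω
I = V / R_total = 220 / 8543 = 0.02575 A
P_R_B = I² × R_B = (0.02575)² × 12.6 = 0.008357 W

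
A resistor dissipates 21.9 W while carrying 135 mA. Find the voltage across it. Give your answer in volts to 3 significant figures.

162 V

Rearranging the power relation for the two known quantities gives V = P / I.
V = 21.9 / 0.1350 = 162.2 V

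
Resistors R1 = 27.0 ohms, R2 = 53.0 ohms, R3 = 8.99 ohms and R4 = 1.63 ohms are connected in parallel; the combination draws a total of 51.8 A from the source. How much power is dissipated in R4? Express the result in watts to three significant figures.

Parallel branches share V, not I — compute V via R_eq, then use V²/R for the target branch.
1/R_eq = 1/27.0 + 1/53.0 + 1/8.99 + 1/1.63 ⇒ R_eq = 1.281 Ω
V = I_total × R_eq = 51.80 × 1.281 = 66.36 V
P_R4 = V² / R4 = (66.36)² / 1.63 = 2701 W

2700 W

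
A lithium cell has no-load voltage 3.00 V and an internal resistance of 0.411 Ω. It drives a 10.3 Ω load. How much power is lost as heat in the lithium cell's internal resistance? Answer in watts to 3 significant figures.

The internal resistance carries the same current as the load; P_int = I²r.
I = ε / (r + R) = 3.00 / (0.411 + 10.3) = 0.2801 A
P_int = I² r = (0.2801)² × 0.411 = 0.03224 W

0.0322 W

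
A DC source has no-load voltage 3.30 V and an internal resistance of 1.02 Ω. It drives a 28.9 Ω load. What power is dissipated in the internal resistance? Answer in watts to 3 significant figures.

The internal resistance carries the same current as the load; P_int = I²r.
I = ε / (r + R) = 3.30 / (1.02 + 28.9) = 0.1103 A
P_int = I² r = (0.1103)² × 1.02 = 0.01241 W

0.0124 W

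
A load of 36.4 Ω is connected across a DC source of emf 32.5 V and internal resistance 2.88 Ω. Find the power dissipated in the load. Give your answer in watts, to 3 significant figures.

With r and R in series, I = ε/(r+R); the load dissipates I²R.
I = ε / (r + R) = 32.5 / (2.88 + 36.4) = 0.8274 A
P_load = I² R = (0.8274)² × 36.4 = 24.92 W

24.9 W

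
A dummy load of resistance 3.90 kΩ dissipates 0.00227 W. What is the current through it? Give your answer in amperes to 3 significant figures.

0.000763 A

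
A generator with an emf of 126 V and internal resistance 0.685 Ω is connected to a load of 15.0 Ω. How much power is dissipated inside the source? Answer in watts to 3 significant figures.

The source's internal resistance is just another series element carrying I; its dissipation is I²r.
I = ε / (r + R) = 126 / (0.685 + 15.0) = 8.033 A
P_int = I² r = (8.033)² × 0.685 = 44.20 W

44.2 W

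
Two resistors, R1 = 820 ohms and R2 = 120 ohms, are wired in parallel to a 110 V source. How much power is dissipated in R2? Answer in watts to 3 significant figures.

R2 sits directly across the source, so P = V²/R with V = 110 V.
P_R2 = V² / R2 = (110)² / 120 Ω = 100.8 W

101 W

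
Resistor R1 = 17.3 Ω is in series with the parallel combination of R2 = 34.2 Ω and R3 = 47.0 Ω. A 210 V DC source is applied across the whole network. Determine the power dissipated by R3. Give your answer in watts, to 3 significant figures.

267 W

Collapse R2‖R3 to a single equivalent, reducing the network to two series elements.
R_p = (34.2×47.0)/(34.2+47.0) = 19.80 Ω
R_total = 17.3 + 19.80 = 37.10 Ω
I = V / R_total = 210 / 37.10 = 5.661 A
Voltage across the parallel pair: V_p = I × R_p = 5.661 × 19.80 = 112.1 V
R3 sees V_p directly, so P = V_p² / R3.
P_R3 = (112.1)² / 47.0 = 267.2 W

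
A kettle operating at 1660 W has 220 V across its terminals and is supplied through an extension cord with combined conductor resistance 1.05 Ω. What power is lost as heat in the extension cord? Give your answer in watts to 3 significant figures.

59.8 W

The extension cord is a series resistance carrying the load current; its dissipation is I²R_line.
I = P / V = 1660 / 220 = 7.545 A through the extension cord.
P_line = I² R_line = (7.545)² × 1.05 = 59.78 W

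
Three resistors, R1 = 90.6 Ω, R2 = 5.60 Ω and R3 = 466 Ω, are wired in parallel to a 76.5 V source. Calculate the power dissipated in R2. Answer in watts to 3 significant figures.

Each parallel branch sees the full supply voltage, so P = V²/R applies directly to the target branch.
P_R2 = V² / R2 = (76.5)² / 5.60 Ω = 1045 W

1050 W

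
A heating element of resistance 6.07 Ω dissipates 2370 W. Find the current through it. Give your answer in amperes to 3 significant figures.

The two known quantities fix the third via I = √(P / R).
I = √(2370 / 6.07) = 19.76 A

19.8 A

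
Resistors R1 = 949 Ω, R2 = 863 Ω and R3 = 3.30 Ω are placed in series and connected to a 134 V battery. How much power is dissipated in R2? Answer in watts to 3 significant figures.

Since the resistors are in series they all carry the loop current I = V/R_total; the power in any one is I²R.
R_total = 949 + 863 + 3.30 = 1815 Ω
I = V / R_total = 134 / 1815 = 0.07382 A
P_R2 = I² × R2 = (0.07382)² × 863 = 4.702 W

4.70 W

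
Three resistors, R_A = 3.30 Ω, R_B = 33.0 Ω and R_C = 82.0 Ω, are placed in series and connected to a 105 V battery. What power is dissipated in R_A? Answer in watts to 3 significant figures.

In a series string the same current flows through every resistor — find that current, then P = I²R for the one we want.
R_total = 3.30 + 33.0 + 82.0 = 118.3 Ω
I = V / R_total = 105 / 118.3 = 0.8876 A
P_R_A = I² × R_A = (0.8876)² × 3.30 = 2.600 W

2.60 W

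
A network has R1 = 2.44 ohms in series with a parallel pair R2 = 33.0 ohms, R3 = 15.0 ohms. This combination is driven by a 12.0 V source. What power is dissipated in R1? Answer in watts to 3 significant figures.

Collapse R2‖R3 to a single equivalent, reducing the network to two series elements.
R_p = (33.0×15.0)/(33.0+15.0) = 10.31 Ω
R_total = 2.44 + 10.31 = 12.75 Ω
I = V / R_total = 12.0 / 12.75 = 0.9410 A
R1 is in the main series path, so its power is I²R1.
P_R1 = (0.9410)² × 2.44 = 2.161 W

2.16 W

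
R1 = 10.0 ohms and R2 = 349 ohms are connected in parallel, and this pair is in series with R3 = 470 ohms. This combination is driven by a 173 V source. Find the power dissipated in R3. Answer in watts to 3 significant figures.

61.1 W

First find R_p for the parallel pair, then treat R_p + R3 as a series loop.
R_p = (10.0×349)/(10.0+349) = 9.721 Ω
R_total = R_p + 470 = 9.721 + 470 = 479.7 Ω
I = V / R_total = 173 / 479.7 = 0.3606 A
R3 is the series element, so its power is I²R.
P_R3 = (0.3606)² × 470 = 61.12 W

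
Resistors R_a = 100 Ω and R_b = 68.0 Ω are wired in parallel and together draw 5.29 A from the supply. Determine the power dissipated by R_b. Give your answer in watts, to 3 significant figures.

We need the common branch voltage; get it from I_total × R_eq, then P = V²/R for the branch.
1/R_eq = 1/100 + 1/68.0 ⇒ R_eq = 40.48 Ω
V = I_total × R_eq = 5.290 × 40.48 = 214.1 V
P_R_b = V² / R_b = (214.1)² / 68.0 = 674.2 W

674 W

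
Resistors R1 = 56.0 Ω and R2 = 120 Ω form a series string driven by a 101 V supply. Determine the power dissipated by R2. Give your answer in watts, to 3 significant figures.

Since the resistors are in series they all carry the loop current I = V/R_total; the power in any one is I²R.
R_total = 56.0 + 120 = 176.0 Ω
I = V / R_total = 101 / 176.0 = 0.5739 A
P_R2 = I² × R2 = (0.5739)² × 120 = 39.52 W

39.5 W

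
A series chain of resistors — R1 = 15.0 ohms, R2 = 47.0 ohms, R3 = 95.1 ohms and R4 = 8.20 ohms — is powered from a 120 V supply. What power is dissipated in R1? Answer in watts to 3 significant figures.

7.91 W

Since the resistors are in series they all carry the loop current I = V/R_total; the power in any one is I²R.
R_total = 15.0 + 47.0 + 95.1 + 8.20 = 165.3 Ω
I = V / R_total = 120 / 165.3 = 0.7260 A
P_R1 = I² × R1 = (0.7260)² × 15.0 = 7.905 W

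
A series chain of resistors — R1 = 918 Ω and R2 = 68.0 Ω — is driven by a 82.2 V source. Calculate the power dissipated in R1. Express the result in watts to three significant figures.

Every series element carries the same I. Get I from the total resistance, then P = I² × R1.
R_total = 918 + 68.0 = 986.0 Ω
I = V / R_total = 82.2 / 986.0 = 0.08337 A
P_R1 = I² × R1 = (0.08337)² × 918 = 6.380 W

6.38 W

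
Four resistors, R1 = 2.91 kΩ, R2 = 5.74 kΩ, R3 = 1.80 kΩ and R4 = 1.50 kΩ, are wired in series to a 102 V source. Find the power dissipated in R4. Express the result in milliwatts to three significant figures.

109 mW

In a series string the same current flows through every resistor — find that current, then P = I²R for the one we want.
R_total = (2.91 + 5.74 + 1.80 + 1.50) kΩ = 11950 Ω
I = V / R_total = 102 / 11950 = 0.008536 A
P_R4 = I² × R4 = (0.008536)² × 1500 = 0.1093 W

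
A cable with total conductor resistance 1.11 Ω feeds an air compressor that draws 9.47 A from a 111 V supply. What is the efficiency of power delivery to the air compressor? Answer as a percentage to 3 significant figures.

The cable carries the full 9.47 A.
P_line = I² R_line = (9.470)² × 1.11 = 99.55 W
P_source = V I = 111 × 9.470 = 1051 W; P_load = 951.6 W
η = P_load / P_source = 951.6 / 1051 = 0.9053

90.5 %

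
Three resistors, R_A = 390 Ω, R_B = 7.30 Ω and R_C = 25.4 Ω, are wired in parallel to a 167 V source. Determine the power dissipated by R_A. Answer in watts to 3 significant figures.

71.5 W

Parallel branches share the same voltage; P = V²/R gives the branch power in one step.
P_R_A = V² / R_A = (167)² / 390 Ω = 71.51 W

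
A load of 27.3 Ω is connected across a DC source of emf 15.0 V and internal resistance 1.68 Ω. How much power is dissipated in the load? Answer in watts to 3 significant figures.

7.31 W

Load and internal resistance form a series loop — compute the loop current, then the load power via I²R.
I = ε / (r + R) = 15.0 / (1.68 + 27.3) = 0.5176 A
P_load = I² R = (0.5176)² × 27.3 = 7.314 W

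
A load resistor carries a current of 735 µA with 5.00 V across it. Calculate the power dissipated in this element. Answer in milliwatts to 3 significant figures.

V and I are known directly — P = V I, no intermediate step needed.
P = 5.00 V × 0.0007350 A = 0.003675 W

3.67 mW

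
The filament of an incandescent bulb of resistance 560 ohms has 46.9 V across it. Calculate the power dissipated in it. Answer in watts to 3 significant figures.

3.93 W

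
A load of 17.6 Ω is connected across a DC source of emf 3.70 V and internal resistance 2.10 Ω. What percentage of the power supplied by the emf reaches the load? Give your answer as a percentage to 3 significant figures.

89.3 %

η = P_load/(P_load+P_int) = I²R/(I²R+I²r) = R/(R+r) — the I² cancels for series elements.
η = R / (R + r) = 17.6 / (17.6 + 2.10) = 0.8934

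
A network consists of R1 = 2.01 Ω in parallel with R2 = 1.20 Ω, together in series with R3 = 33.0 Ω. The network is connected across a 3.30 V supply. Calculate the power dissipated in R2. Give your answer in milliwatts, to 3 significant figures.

4.50 mW

First find R_p for the parallel pair, then treat R_p + R3 as a series loop.
R_p = (2.01×1.20)/(2.01+1.20) = 0.7514 Ω
R_total = R_p + 33.0 = 0.7514 + 33.0 = 33.75 Ω
I = V / R_total = 3.30 / 33.75 = 0.09777 A
Voltage across the parallel pair: V_p = I × R_p = 0.09777 × 0.7514 = 0.07347 V
R2 sits across V_p; its power is V_p²/R.
P_R2 = (0.07347)² / 1.20 = 0.004498 W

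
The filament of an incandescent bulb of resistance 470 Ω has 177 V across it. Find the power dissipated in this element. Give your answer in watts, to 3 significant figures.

We know the drop across the element and its resistance — P = V²/R, one step.
P = (177 V)² / 470 Ω = 66.66 W

66.7 W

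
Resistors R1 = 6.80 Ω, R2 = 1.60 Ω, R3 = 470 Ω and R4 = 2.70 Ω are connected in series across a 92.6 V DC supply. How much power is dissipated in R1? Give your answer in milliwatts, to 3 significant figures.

In a series string the same current flows through every resistor — find that current, then P = I²R for the one we want.
R_total = 6.80 + 1.60 + 470 + 2.70 = 481.1 Ω
I = V / R_total = 92.6 / 481.1 = 0.1925 A
P_R1 = I² × R1 = (0.1925)² × 6.80 = 0.2519 W

252 mW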